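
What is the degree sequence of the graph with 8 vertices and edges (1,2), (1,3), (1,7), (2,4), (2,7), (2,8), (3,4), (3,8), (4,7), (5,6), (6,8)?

Step 1: Count edges incident to each vertex:
  deg(1) = 3 (neighbors: 2, 3, 7)
  deg(2) = 4 (neighbors: 1, 4, 7, 8)
  deg(3) = 3 (neighbors: 1, 4, 8)
  deg(4) = 3 (neighbors: 2, 3, 7)
  deg(5) = 1 (neighbors: 6)
  deg(6) = 2 (neighbors: 5, 8)
  deg(7) = 3 (neighbors: 1, 2, 4)
  deg(8) = 3 (neighbors: 2, 3, 6)

Step 2: Sort degrees in non-increasing order:
  Degrees: [3, 4, 3, 3, 1, 2, 3, 3] -> sorted: [4, 3, 3, 3, 3, 3, 2, 1]

Degree sequence: [4, 3, 3, 3, 3, 3, 2, 1]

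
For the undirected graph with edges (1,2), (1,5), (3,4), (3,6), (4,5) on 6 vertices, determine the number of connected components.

Step 1: Build adjacency list from edges:
  1: 2, 5
  2: 1
  3: 4, 6
  4: 3, 5
  5: 1, 4
  6: 3

Step 2: Run BFS/DFS from vertex 1:
  Visited: {1, 2, 5, 4, 3, 6}
  Reached 6 of 6 vertices

Step 3: All 6 vertices reached from vertex 1, so the graph is connected.
Number of connected components: 1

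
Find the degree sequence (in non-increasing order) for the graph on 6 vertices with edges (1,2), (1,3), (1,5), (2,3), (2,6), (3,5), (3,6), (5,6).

Step 1: Count edges incident to each vertex:
  deg(1) = 3 (neighbors: 2, 3, 5)
  deg(2) = 3 (neighbors: 1, 3, 6)
  deg(3) = 4 (neighbors: 1, 2, 5, 6)
  deg(4) = 0 (neighbors: none)
  deg(5) = 3 (neighbors: 1, 3, 6)
  deg(6) = 3 (neighbors: 2, 3, 5)

Step 2: Sort degrees in non-increasing order:
  Degrees: [3, 3, 4, 0, 3, 3] -> sorted: [4, 3, 3, 3, 3, 0]

Degree sequence: [4, 3, 3, 3, 3, 0]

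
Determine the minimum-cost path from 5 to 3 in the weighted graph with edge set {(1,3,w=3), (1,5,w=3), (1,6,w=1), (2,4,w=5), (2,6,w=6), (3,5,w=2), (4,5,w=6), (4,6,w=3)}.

Step 1: Build adjacency list with weights:
  1: 3(w=3), 5(w=3), 6(w=1)
  2: 4(w=5), 6(w=6)
  3: 1(w=3), 5(w=2)
  4: 2(w=5), 5(w=6), 6(w=3)
  5: 1(w=3), 3(w=2), 4(w=6)
  6: 1(w=1), 2(w=6), 4(w=3)

Step 2: Apply Dijkstra's algorithm from vertex 5:
  Visit vertex 5 (distance=0)
    Update dist[1] = 3
    Update dist[3] = 2
    Update dist[4] = 6
  Visit vertex 3 (distance=2)

Step 3: Shortest path: 5 -> 3
Total weight: 2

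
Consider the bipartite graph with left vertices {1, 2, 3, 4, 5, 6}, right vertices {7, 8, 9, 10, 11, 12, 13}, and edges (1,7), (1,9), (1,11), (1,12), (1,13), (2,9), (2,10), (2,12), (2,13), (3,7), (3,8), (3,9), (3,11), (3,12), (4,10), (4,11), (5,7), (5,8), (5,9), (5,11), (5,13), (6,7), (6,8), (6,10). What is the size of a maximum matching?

Step 1: List the neighbors of each left vertex:
  1: 7, 9, 11, 12, 13
  2: 9, 10, 12, 13
  3: 7, 8, 9, 11, 12
  4: 10, 11
  5: 7, 8, 9, 11, 13
  6: 7, 8, 10

Step 2: Greedily match left vertices, then look for augmenting paths:
  Match 1 -- 12
  Match 2 -- 9
  Match 3 -- 8
  Match 4 -- 10
  Match 5 -- 11
  Match 6 -- 7
  No augmenting path remains.

Step 3: Verify this is maximum:
  Matching size 6 = min(|L|, |R|) = min(6, 7), which is an upper bound, so this matching is maximum.

Maximum matching: {(1,12), (2,9), (3,8), (4,10), (5,11), (6,7)}
Size: 6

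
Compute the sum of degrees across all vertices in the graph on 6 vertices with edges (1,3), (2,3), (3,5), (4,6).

Step 1: Count edges incident to each vertex:
  deg(1) = 1 (neighbors: 3)
  deg(2) = 1 (neighbors: 3)
  deg(3) = 3 (neighbors: 1, 2, 5)
  deg(4) = 1 (neighbors: 6)
  deg(5) = 1 (neighbors: 3)
  deg(6) = 1 (neighbors: 4)

Step 2: Sum all degrees:
  1 + 1 + 3 + 1 + 1 + 1 = 8

Verification: sum of degrees = 2 * |E| = 2 * 4 = 8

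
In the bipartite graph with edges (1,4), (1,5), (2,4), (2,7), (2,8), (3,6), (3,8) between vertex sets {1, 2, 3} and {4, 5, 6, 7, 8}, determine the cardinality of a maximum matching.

Step 1: List the neighbors of each left vertex:
  1: 4, 5
  2: 4, 7, 8
  3: 6, 8

Step 2: Greedily match left vertices, then look for augmenting paths:
  Match 1 -- 4
  Match 2 -- 7
  Match 3 -- 6
  No augmenting path remains.

Step 3: Verify this is maximum:
  Matching size 3 = min(|L|, |R|) = min(3, 5), which is an upper bound, so this matching is maximum.

Maximum matching: {(1,4), (2,7), (3,6)}
Size: 3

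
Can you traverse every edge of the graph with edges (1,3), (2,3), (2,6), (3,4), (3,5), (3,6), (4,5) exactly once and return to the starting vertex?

Step 1: Find the degree of each vertex:
  deg(1) = 1
  deg(2) = 2
  deg(3) = 5
  deg(4) = 2
  deg(5) = 2
  deg(6) = 2

Step 2: Count vertices with odd degree:
  Odd-degree vertices: 1, 3 (2 total)

Step 3: Apply Euler's theorem:
  - Eulerian circuit exists iff graph is connected and all vertices have even degree
  - Eulerian path exists iff graph is connected and has 0 or 2 odd-degree vertices

Graph is connected with exactly 2 odd-degree vertices (1, 3).
Eulerian path exists (starting and ending at the odd-degree vertices), but no Eulerian circuit.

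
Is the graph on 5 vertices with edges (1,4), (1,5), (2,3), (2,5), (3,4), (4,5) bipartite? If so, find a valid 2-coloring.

Step 1: Attempt 2-coloring using BFS:
  Start at vertex 1, assign color 0
  Color vertex 4 with color 1 (neighbor of 1)
  Color vertex 5 with color 1 (neighbor of 1)
  Color vertex 3 with color 0 (neighbor of 4)

Step 2: Conflict found! Vertices 4 and 5 are adjacent but have the same color.
This means the graph contains an odd cycle.

The graph is NOT bipartite.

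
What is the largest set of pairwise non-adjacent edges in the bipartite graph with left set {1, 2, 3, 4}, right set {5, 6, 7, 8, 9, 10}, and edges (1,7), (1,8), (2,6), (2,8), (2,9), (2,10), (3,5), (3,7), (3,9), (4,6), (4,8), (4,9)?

Step 1: List the neighbors of each left vertex:
  1: 7, 8
  2: 6, 8, 9, 10
  3: 5, 7, 9
  4: 6, 8, 9

Step 2: Greedily match left vertices, then look for augmenting paths:
  Match 1 -- 7
  Match 2 -- 6
  Match 3 -- 5
  Match 4 -- 8
  No augmenting path remains.

Step 3: Verify this is maximum:
  Matching size 4 = min(|L|, |R|) = min(4, 6), which is an upper bound, so this matching is maximum.

Maximum matching: {(1,7), (2,6), (3,5), (4,8)}
Size: 4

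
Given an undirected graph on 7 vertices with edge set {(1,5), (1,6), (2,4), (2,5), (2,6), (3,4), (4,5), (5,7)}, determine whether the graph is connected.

Step 1: Build adjacency list from edges:
  1: 5, 6
  2: 4, 5, 6
  3: 4
  4: 2, 3, 5
  5: 1, 2, 4, 7
  6: 1, 2
  7: 5

Step 2: Run BFS/DFS from vertex 1:
  Visited: {1, 5, 6, 2, 4, 7, 3}
  Reached 7 of 7 vertices

Step 3: All 7 vertices reached from vertex 1, so the graph is connected.
Answer: Yes, the graph is connected.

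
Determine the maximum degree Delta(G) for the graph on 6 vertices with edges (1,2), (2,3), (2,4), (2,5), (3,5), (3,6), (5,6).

Step 1: Count edges incident to each vertex:
  deg(1) = 1 (neighbors: 2)
  deg(2) = 4 (neighbors: 1, 3, 4, 5)
  deg(3) = 3 (neighbors: 2, 5, 6)
  deg(4) = 1 (neighbors: 2)
  deg(5) = 3 (neighbors: 2, 3, 6)
  deg(6) = 2 (neighbors: 3, 5)

Step 2: Find maximum:
  max(1, 4, 3, 1, 3, 2) = 4 (vertex 2)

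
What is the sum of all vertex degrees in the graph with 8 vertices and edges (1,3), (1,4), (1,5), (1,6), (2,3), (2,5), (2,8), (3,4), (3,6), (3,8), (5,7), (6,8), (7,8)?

Step 1: Count edges incident to each vertex:
  deg(1) = 4 (neighbors: 3, 4, 5, 6)
  deg(2) = 3 (neighbors: 3, 5, 8)
  deg(3) = 5 (neighbors: 1, 2, 4, 6, 8)
  deg(4) = 2 (neighbors: 1, 3)
  deg(5) = 3 (neighbors: 1, 2, 7)
  deg(6) = 3 (neighbors: 1, 3, 8)
  deg(7) = 2 (neighbors: 5, 8)
  deg(8) = 4 (neighbors: 2, 3, 6, 7)

Step 2: Sum all degrees:
  4 + 3 + 5 + 2 + 3 + 3 + 2 + 4 = 26

Verification: sum of degrees = 2 * |E| = 2 * 13 = 26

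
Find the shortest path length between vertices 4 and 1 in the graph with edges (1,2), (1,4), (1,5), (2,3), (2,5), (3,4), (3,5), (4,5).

Step 1: Build adjacency list:
  1: 2, 4, 5
  2: 1, 3, 5
  3: 2, 4, 5
  4: 1, 3, 5
  5: 1, 2, 3, 4

Step 2: BFS from vertex 4 to find shortest path to 1:
  vertex 1 reached at distance 1

Step 3: Shortest path: 4 -> 1
Path length: 1 edge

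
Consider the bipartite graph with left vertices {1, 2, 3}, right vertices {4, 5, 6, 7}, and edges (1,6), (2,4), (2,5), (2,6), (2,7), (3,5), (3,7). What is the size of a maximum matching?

Step 1: List the neighbors of each left vertex:
  1: 6
  2: 4, 5, 6, 7
  3: 5, 7

Step 2: Greedily match left vertices, then look for augmenting paths:
  Match 1 -- 6
  Match 2 -- 4
  Match 3 -- 5
  No augmenting path remains.

Step 3: Verify this is maximum:
  Matching size 3 = min(|L|, |R|) = min(3, 4), which is an upper bound, so this matching is maximum.

Maximum matching: {(1,6), (2,4), (3,5)}
Size: 3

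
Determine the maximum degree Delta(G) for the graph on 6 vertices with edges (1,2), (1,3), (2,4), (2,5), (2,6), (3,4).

Step 1: Count edges incident to each vertex:
  deg(1) = 2 (neighbors: 2, 3)
  deg(2) = 4 (neighbors: 1, 4, 5, 6)
  deg(3) = 2 (neighbors: 1, 4)
  deg(4) = 2 (neighbors: 2, 3)
  deg(5) = 1 (neighbors: 2)
  deg(6) = 1 (neighbors: 2)

Step 2: Find maximum:
  max(2, 4, 2, 2, 1, 1) = 4 (vertex 2)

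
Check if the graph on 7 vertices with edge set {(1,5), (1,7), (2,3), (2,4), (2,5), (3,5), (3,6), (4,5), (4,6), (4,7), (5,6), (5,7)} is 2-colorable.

Step 1: Attempt 2-coloring using BFS:
  Start at vertex 1, assign color 0
  Color vertex 5 with color 1 (neighbor of 1)
  Color vertex 7 with color 1 (neighbor of 1)
  Color vertex 2 with color 0 (neighbor of 5)
  Color vertex 3 with color 0 (neighbor of 5)
  Color vertex 4 with color 0 (neighbor of 5)
  Color vertex 6 with color 0 (neighbor of 5)

Step 2: Conflict found! Vertices 5 and 7 are adjacent but have the same color.
This means the graph contains an odd cycle.

The graph is NOT bipartite.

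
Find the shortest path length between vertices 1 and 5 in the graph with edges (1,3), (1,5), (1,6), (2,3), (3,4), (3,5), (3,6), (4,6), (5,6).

Step 1: Build adjacency list:
  1: 3, 5, 6
  2: 3
  3: 1, 2, 4, 5, 6
  4: 3, 6
  5: 1, 3, 6
  6: 1, 3, 4, 5

Step 2: BFS from vertex 1 to find shortest path to 5:
  vertex 3 reached at distance 1
  vertex 5 reached at distance 1

Step 3: Shortest path: 1 -> 5
Path length: 1 edge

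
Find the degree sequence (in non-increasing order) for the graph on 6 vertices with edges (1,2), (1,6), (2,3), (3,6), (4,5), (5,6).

Step 1: Count edges incident to each vertex:
  deg(1) = 2 (neighbors: 2, 6)
  deg(2) = 2 (neighbors: 1, 3)
  deg(3) = 2 (neighbors: 2, 6)
  deg(4) = 1 (neighbors: 5)
  deg(5) = 2 (neighbors: 4, 6)
  deg(6) = 3 (neighbors: 1, 3, 5)

Step 2: Sort degrees in non-increasing order:
  Degrees: [2, 2, 2, 1, 2, 3] -> sorted: [3, 2, 2, 2, 2, 1]

Degree sequence: [3, 2, 2, 2, 2, 1]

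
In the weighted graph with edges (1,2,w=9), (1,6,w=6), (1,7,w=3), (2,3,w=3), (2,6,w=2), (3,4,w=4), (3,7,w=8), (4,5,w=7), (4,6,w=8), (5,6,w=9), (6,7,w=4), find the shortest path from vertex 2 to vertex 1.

Step 1: Build adjacency list with weights:
  1: 2(w=9), 6(w=6), 7(w=3)
  2: 1(w=9), 3(w=3), 6(w=2)
  3: 2(w=3), 4(w=4), 7(w=8)
  4: 3(w=4), 5(w=7), 6(w=8)
  5: 4(w=7), 6(w=9)
  6: 1(w=6), 2(w=2), 4(w=8), 5(w=9), 7(w=4)
  7: 1(w=3), 3(w=8), 6(w=4)

Step 2: Apply Dijkstra's algorithm from vertex 2:
  Visit vertex 2 (distance=0)
    Update dist[1] = 9
    Update dist[3] = 3
    Update dist[6] = 2
  Visit vertex 6 (distance=2)
    Update dist[1] = 8
    Update dist[4] = 10
    Update dist[5] = 11
    Update dist[7] = 6
  Visit vertex 3 (distance=3)
    Update dist[4] = 7
  Visit vertex 7 (distance=6)
  Visit vertex 4 (distance=7)
  Visit vertex 1 (distance=8)

Step 3: Shortest path: 2 -> 6 -> 1
Total weight: 2 + 6 = 8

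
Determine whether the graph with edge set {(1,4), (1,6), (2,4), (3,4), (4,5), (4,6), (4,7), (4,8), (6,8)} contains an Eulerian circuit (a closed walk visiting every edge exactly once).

Step 1: Find the degree of each vertex:
  deg(1) = 2
  deg(2) = 1
  deg(3) = 1
  deg(4) = 7
  deg(5) = 1
  deg(6) = 3
  deg(7) = 1
  deg(8) = 2

Step 2: Count vertices with odd degree:
  Odd-degree vertices: 2, 3, 4, 5, 6, 7 (6 total)

Step 3: Apply Euler's theorem:
  - Eulerian circuit exists iff graph is connected and all vertices have even degree
  - Eulerian path exists iff graph is connected and has 0 or 2 odd-degree vertices

Graph has 6 odd-degree vertices (need 0 or 2).
Neither Eulerian path nor Eulerian circuit exists.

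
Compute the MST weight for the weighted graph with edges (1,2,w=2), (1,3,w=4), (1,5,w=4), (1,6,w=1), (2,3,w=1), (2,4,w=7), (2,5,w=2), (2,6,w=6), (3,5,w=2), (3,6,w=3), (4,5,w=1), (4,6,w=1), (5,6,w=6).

Apply Kruskal's algorithm (sort edges by weight, add if no cycle):

Sorted edges by weight:
  (1,6) w=1
  (2,3) w=1
  (4,6) w=1
  (4,5) w=1
  (1,2) w=2
  (2,5) w=2
  (3,5) w=2
  (3,6) w=3
  (1,3) w=4
  (1,5) w=4
  (2,6) w=6
  (5,6) w=6
  (2,4) w=7

Add edge (1,6) w=1 -- no cycle. Running total: 1
Add edge (2,3) w=1 -- no cycle. Running total: 2
Add edge (4,6) w=1 -- no cycle. Running total: 3
Add edge (4,5) w=1 -- no cycle. Running total: 4
Add edge (1,2) w=2 -- no cycle. Running total: 6

MST edges: (1,6,w=1), (2,3,w=1), (4,6,w=1), (4,5,w=1), (1,2,w=2)
Total MST weight: 1 + 1 + 1 + 1 + 2 = 6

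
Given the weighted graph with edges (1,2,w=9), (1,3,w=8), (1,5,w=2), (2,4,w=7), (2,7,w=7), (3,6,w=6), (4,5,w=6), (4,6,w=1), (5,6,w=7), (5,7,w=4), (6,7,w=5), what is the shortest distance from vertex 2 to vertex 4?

Step 1: Build adjacency list with weights:
  1: 2(w=9), 3(w=8), 5(w=2)
  2: 1(w=9), 4(w=7), 7(w=7)
  3: 1(w=8), 6(w=6)
  4: 2(w=7), 5(w=6), 6(w=1)
  5: 1(w=2), 4(w=6), 6(w=7), 7(w=4)
  6: 3(w=6), 4(w=1), 5(w=7), 7(w=5)
  7: 2(w=7), 5(w=4), 6(w=5)

Step 2: Apply Dijkstra's algorithm from vertex 2:
  Visit vertex 2 (distance=0)
    Update dist[1] = 9
    Update dist[4] = 7
    Update dist[7] = 7
  Visit vertex 4 (distance=7)
    Update dist[5] = 13
    Update dist[6] = 8

Step 3: Shortest path: 2 -> 4
Total weight: 7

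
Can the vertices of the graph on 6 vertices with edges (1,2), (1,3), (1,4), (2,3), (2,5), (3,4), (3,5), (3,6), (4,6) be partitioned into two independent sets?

Step 1: Attempt 2-coloring using BFS:
  Start at vertex 1, assign color 0
  Color vertex 2 with color 1 (neighbor of 1)
  Color vertex 3 with color 1 (neighbor of 1)
  Color vertex 4 with color 1 (neighbor of 1)

Step 2: Conflict found! Vertices 2 and 3 are adjacent but have the same color.
This means the graph contains an odd cycle.

The graph is NOT bipartite.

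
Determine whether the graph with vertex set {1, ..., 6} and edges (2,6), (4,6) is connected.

Step 1: Build adjacency list from edges:
  1: (none)
  2: 6
  3: (none)
  4: 6
  5: (none)
  6: 2, 4

Step 2: Run BFS/DFS from vertex 1:
  Visited: {1}
  Reached 1 of 6 vertices

Step 3: Only 1 of 6 vertices reached. Graph is disconnected.
Connected components: {1}, {2, 4, 6}, {3}, {5}
Answer: No, the graph is not connected (4 components).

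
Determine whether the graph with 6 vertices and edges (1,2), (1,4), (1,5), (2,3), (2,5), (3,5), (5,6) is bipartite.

Step 1: Attempt 2-coloring using BFS:
  Start at vertex 1, assign color 0
  Color vertex 2 with color 1 (neighbor of 1)
  Color vertex 4 with color 1 (neighbor of 1)
  Color vertex 5 with color 1 (neighbor of 1)
  Color vertex 3 with color 0 (neighbor of 2)

Step 2: Conflict found! Vertices 2 and 5 are adjacent but have the same color.
This means the graph contains an odd cycle.

The graph is NOT bipartite.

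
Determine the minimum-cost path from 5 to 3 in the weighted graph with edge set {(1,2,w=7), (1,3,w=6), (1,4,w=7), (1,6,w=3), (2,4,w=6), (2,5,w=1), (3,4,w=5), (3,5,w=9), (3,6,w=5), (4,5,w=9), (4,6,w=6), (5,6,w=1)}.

Step 1: Build adjacency list with weights:
  1: 2(w=7), 3(w=6), 4(w=7), 6(w=3)
  2: 1(w=7), 4(w=6), 5(w=1)
  3: 1(w=6), 4(w=5), 5(w=9), 6(w=5)
  4: 1(w=7), 2(w=6), 3(w=5), 5(w=9), 6(w=6)
  5: 2(w=1), 3(w=9), 4(w=9), 6(w=1)
  6: 1(w=3), 3(w=5), 4(w=6), 5(w=1)

Step 2: Apply Dijkstra's algorithm from vertex 5:
  Visit vertex 5 (distance=0)
    Update dist[2] = 1
    Update dist[3] = 9
    Update dist[4] = 9
    Update dist[6] = 1
  Visit vertex 2 (distance=1)
    Update dist[1] = 8
    Update dist[4] = 7
  Visit vertex 6 (distance=1)
    Update dist[1] = 4
    Update dist[3] = 6
  Visit vertex 1 (distance=4)
  Visit vertex 3 (distance=6)

Step 3: Shortest path: 5 -> 6 -> 3
Total weight: 1 + 5 = 6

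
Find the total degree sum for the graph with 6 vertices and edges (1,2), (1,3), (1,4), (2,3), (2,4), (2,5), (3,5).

Step 1: Count edges incident to each vertex:
  deg(1) = 3 (neighbors: 2, 3, 4)
  deg(2) = 4 (neighbors: 1, 3, 4, 5)
  deg(3) = 3 (neighbors: 1, 2, 5)
  deg(4) = 2 (neighbors: 1, 2)
  deg(5) = 2 (neighbors: 2, 3)
  deg(6) = 0 (neighbors: none)

Step 2: Sum all degrees:
  3 + 4 + 3 + 2 + 2 + 0 = 14

Verification: sum of degrees = 2 * |E| = 2 * 7 = 14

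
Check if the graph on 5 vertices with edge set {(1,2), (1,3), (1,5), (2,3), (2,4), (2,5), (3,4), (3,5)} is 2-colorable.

Step 1: Attempt 2-coloring using BFS:
  Start at vertex 1, assign color 0
  Color vertex 2 with color 1 (neighbor of 1)
  Color vertex 3 with color 1 (neighbor of 1)
  Color vertex 5 with color 1 (neighbor of 1)

Step 2: Conflict found! Vertices 2 and 3 are adjacent but have the same color.
This means the graph contains an odd cycle.

The graph is NOT bipartite.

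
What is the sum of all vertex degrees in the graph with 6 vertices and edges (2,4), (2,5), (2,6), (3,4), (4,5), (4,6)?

Step 1: Count edges incident to each vertex:
  deg(1) = 0 (neighbors: none)
  deg(2) = 3 (neighbors: 4, 5, 6)
  deg(3) = 1 (neighbors: 4)
  deg(4) = 4 (neighbors: 2, 3, 5, 6)
  deg(5) = 2 (neighbors: 2, 4)
  deg(6) = 2 (neighbors: 2, 4)

Step 2: Sum all degrees:
  0 + 3 + 1 + 4 + 2 + 2 = 12

Verification: sum of degrees = 2 * |E| = 2 * 6 = 12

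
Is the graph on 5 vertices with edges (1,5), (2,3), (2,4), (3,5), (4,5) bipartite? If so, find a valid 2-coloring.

Step 1: Attempt 2-coloring using BFS:
  Start at vertex 1, assign color 0
  Color vertex 5 with color 1 (neighbor of 1)
  Color vertex 3 with color 0 (neighbor of 5)
  Color vertex 4 with color 0 (neighbor of 5)
  Color vertex 2 with color 1 (neighbor of 3)

Step 2: 2-coloring succeeded. No conflicts found.
  Set A (color 0): {1, 3, 4}
  Set B (color 1): {2, 5}

The graph is bipartite with partition {1, 3, 4}, {2, 5}.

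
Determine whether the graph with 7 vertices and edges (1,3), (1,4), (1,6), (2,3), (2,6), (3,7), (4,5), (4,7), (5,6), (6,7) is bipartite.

Step 1: Attempt 2-coloring using BFS:
  Start at vertex 1, assign color 0
  Color vertex 3 with color 1 (neighbor of 1)
  Color vertex 4 with color 1 (neighbor of 1)
  Color vertex 6 with color 1 (neighbor of 1)
  Color vertex 2 with color 0 (neighbor of 3)
  Color vertex 7 with color 0 (neighbor of 3)
  Color vertex 5 with color 0 (neighbor of 4)

Step 2: 2-coloring succeeded. No conflicts found.
  Set A (color 0): {1, 2, 5, 7}
  Set B (color 1): {3, 4, 6}

The graph is bipartite with partition {1, 2, 5, 7}, {3, 4, 6}.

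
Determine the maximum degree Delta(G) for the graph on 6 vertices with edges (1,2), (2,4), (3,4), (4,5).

Step 1: Count edges incident to each vertex:
  deg(1) = 1 (neighbors: 2)
  deg(2) = 2 (neighbors: 1, 4)
  deg(3) = 1 (neighbors: 4)
  deg(4) = 3 (neighbors: 2, 3, 5)
  deg(5) = 1 (neighbors: 4)
  deg(6) = 0 (neighbors: none)

Step 2: Find maximum:
  max(1, 2, 1, 3, 1, 0) = 3 (vertex 4)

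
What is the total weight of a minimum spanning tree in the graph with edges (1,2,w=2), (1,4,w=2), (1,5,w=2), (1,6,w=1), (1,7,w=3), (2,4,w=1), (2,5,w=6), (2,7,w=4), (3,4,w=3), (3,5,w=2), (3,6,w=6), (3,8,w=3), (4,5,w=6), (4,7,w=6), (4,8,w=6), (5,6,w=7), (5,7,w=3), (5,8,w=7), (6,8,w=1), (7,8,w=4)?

Apply Kruskal's algorithm (sort edges by weight, add if no cycle):

Sorted edges by weight:
  (1,6) w=1
  (2,4) w=1
  (6,8) w=1
  (1,2) w=2
  (1,4) w=2
  (1,5) w=2
  (3,5) w=2
  (1,7) w=3
  (3,4) w=3
  (3,8) w=3
  (5,7) w=3
  (2,7) w=4
  (7,8) w=4
  (2,5) w=6
  (3,6) w=6
  (4,7) w=6
  (4,5) w=6
  (4,8) w=6
  (5,6) w=7
  (5,8) w=7

Add edge (1,6) w=1 -- no cycle. Running total: 1
Add edge (2,4) w=1 -- no cycle. Running total: 2
Add edge (6,8) w=1 -- no cycle. Running total: 3
Add edge (1,2) w=2 -- no cycle. Running total: 5
Skip edge (1,4) w=2 -- would create cycle
Add edge (1,5) w=2 -- no cycle. Running total: 7
Add edge (3,5) w=2 -- no cycle. Running total: 9
Add edge (1,7) w=3 -- no cycle. Running total: 12

MST edges: (1,6,w=1), (2,4,w=1), (6,8,w=1), (1,2,w=2), (1,5,w=2), (3,5,w=2), (1,7,w=3)
Total MST weight: 1 + 1 + 1 + 2 + 2 + 2 + 3 = 12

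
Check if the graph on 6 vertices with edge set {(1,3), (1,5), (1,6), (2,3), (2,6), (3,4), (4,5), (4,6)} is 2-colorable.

Step 1: Attempt 2-coloring using BFS:
  Start at vertex 1, assign color 0
  Color vertex 3 with color 1 (neighbor of 1)
  Color vertex 5 with color 1 (neighbor of 1)
  Color vertex 6 with color 1 (neighbor of 1)
  Color vertex 2 with color 0 (neighbor of 3)
  Color vertex 4 with color 0 (neighbor of 3)

Step 2: 2-coloring succeeded. No conflicts found.
  Set A (color 0): {1, 2, 4}
  Set B (color 1): {3, 5, 6}

The graph is bipartite with partition {1, 2, 4}, {3, 5, 6}.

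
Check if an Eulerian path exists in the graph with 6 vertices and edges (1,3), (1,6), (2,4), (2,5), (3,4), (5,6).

Step 1: Find the degree of each vertex:
  deg(1) = 2
  deg(2) = 2
  deg(3) = 2
  deg(4) = 2
  deg(5) = 2
  deg(6) = 2

Step 2: Count vertices with odd degree:
  All vertices have even degree (0 odd-degree vertices)

Step 3: Apply Euler's theorem:
  - Eulerian circuit exists iff graph is connected and all vertices have even degree
  - Eulerian path exists iff graph is connected and has 0 or 2 odd-degree vertices

Graph is connected with 0 odd-degree vertices.
Both Eulerian circuit and Eulerian path exist.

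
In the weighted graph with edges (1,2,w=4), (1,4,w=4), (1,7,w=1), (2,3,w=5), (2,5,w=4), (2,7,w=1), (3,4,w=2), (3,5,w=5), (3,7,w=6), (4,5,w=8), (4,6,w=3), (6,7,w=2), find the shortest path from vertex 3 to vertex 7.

Step 1: Build adjacency list with weights:
  1: 2(w=4), 4(w=4), 7(w=1)
  2: 1(w=4), 3(w=5), 5(w=4), 7(w=1)
  3: 2(w=5), 4(w=2), 5(w=5), 7(w=6)
  4: 1(w=4), 3(w=2), 5(w=8), 6(w=3)
  5: 2(w=4), 3(w=5), 4(w=8)
  6: 4(w=3), 7(w=2)
  7: 1(w=1), 2(w=1), 3(w=6), 6(w=2)

Step 2: Apply Dijkstra's algorithm from vertex 3:
  Visit vertex 3 (distance=0)
    Update dist[2] = 5
    Update dist[4] = 2
    Update dist[5] = 5
    Update dist[7] = 6
  Visit vertex 4 (distance=2)
    Update dist[1] = 6
    Update dist[6] = 5
  Visit vertex 2 (distance=5)
  Visit vertex 5 (distance=5)
  Visit vertex 6 (distance=5)
  Visit vertex 1 (distance=6)
  Visit vertex 7 (distance=6)

Step 3: Shortest path: 3 -> 7
Total weight: 6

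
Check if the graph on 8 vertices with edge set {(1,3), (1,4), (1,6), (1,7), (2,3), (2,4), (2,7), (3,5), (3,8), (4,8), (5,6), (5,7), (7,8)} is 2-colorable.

Step 1: Attempt 2-coloring using BFS:
  Start at vertex 1, assign color 0
  Color vertex 3 with color 1 (neighbor of 1)
  Color vertex 4 with color 1 (neighbor of 1)
  Color vertex 6 with color 1 (neighbor of 1)
  Color vertex 7 with color 1 (neighbor of 1)
  Color vertex 2 with color 0 (neighbor of 3)
  Color vertex 5 with color 0 (neighbor of 3)
  Color vertex 8 with color 0 (neighbor of 3)

Step 2: 2-coloring succeeded. No conflicts found.
  Set A (color 0): {1, 2, 5, 8}
  Set B (color 1): {3, 4, 6, 7}

The graph is bipartite with partition {1, 2, 5, 8}, {3, 4, 6, 7}.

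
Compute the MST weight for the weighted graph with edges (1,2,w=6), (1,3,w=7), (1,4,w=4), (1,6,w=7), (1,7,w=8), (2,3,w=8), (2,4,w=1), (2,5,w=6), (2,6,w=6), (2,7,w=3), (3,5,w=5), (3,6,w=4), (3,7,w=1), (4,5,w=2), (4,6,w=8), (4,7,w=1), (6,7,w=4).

Apply Kruskal's algorithm (sort edges by weight, add if no cycle):

Sorted edges by weight:
  (2,4) w=1
  (3,7) w=1
  (4,7) w=1
  (4,5) w=2
  (2,7) w=3
  (1,4) w=4
  (3,6) w=4
  (6,7) w=4
  (3,5) w=5
  (1,2) w=6
  (2,5) w=6
  (2,6) w=6
  (1,3) w=7
  (1,6) w=7
  (1,7) w=8
  (2,3) w=8
  (4,6) w=8

Add edge (2,4) w=1 -- no cycle. Running total: 1
Add edge (3,7) w=1 -- no cycle. Running total: 2
Add edge (4,7) w=1 -- no cycle. Running total: 3
Add edge (4,5) w=2 -- no cycle. Running total: 5
Skip edge (2,7) w=3 -- would create cycle
Add edge (1,4) w=4 -- no cycle. Running total: 9
Add edge (3,6) w=4 -- no cycle. Running total: 13

MST edges: (2,4,w=1), (3,7,w=1), (4,7,w=1), (4,5,w=2), (1,4,w=4), (3,6,w=4)
Total MST weight: 1 + 1 + 1 + 2 + 4 + 4 = 13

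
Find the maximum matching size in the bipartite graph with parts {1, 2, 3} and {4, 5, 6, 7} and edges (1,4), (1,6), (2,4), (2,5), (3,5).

Step 1: List the neighbors of each left vertex:
  1: 4, 6
  2: 4, 5
  3: 5

Step 2: Greedily match left vertices, then look for augmenting paths:
  Match 1 -- 6
  Match 2 -- 4
  Match 3 -- 5
  No augmenting path remains.

Step 3: Verify this is maximum:
  Matching size 3 = min(|L|, |R|) = min(3, 4), which is an upper bound, so this matching is maximum.

Maximum matching: {(1,6), (2,4), (3,5)}
Size: 3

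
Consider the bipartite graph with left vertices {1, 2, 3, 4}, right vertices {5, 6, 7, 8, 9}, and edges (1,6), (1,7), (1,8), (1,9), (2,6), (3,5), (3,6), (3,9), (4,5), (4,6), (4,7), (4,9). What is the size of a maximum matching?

Step 1: List the neighbors of each left vertex:
  1: 6, 7, 8, 9
  2: 6
  3: 5, 6, 9
  4: 5, 6, 7, 9

Step 2: Greedily match left vertices, then look for augmenting paths:
  Match 1 -- 8
  Match 2 -- 6
  Match 3 -- 5
  Match 4 -- 7
  No augmenting path remains.

Step 3: Verify this is maximum:
  Matching size 4 = min(|L|, |R|) = min(4, 5), which is an upper bound, so this matching is maximum.

Maximum matching: {(1,8), (2,6), (3,5), (4,7)}
Size: 4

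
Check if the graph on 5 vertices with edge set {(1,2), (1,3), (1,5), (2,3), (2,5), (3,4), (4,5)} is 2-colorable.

Step 1: Attempt 2-coloring using BFS:
  Start at vertex 1, assign color 0
  Color vertex 2 with color 1 (neighbor of 1)
  Color vertex 3 with color 1 (neighbor of 1)
  Color vertex 5 with color 1 (neighbor of 1)

Step 2: Conflict found! Vertices 2 and 3 are adjacent but have the same color.
This means the graph contains an odd cycle.

The graph is NOT bipartite.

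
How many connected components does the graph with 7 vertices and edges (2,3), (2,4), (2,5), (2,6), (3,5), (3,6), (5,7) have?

Step 1: Build adjacency list from edges:
  1: (none)
  2: 3, 4, 5, 6
  3: 2, 5, 6
  4: 2
  5: 2, 3, 7
  6: 2, 3
  7: 5

Step 2: Run BFS/DFS from vertex 1:
  Visited: {1}
  Reached 1 of 7 vertices

Step 3: Only 1 of 7 vertices reached. Graph is disconnected.
Connected components: {1}, {2, 3, 4, 5, 6, 7}
Number of connected components: 2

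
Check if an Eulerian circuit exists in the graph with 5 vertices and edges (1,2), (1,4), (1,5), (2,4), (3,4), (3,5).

Step 1: Find the degree of each vertex:
  deg(1) = 3
  deg(2) = 2
  deg(3) = 2
  deg(4) = 3
  deg(5) = 2

Step 2: Count vertices with odd degree:
  Odd-degree vertices: 1, 4 (2 total)

Step 3: Apply Euler's theorem:
  - Eulerian circuit exists iff graph is connected and all vertices have even degree
  - Eulerian path exists iff graph is connected and has 0 or 2 odd-degree vertices

Graph is connected with exactly 2 odd-degree vertices (1, 4).
Eulerian path exists (starting and ending at the odd-degree vertices), but no Eulerian circuit.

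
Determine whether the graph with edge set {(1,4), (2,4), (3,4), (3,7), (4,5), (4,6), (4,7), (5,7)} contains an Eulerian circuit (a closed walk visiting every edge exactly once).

Step 1: Find the degree of each vertex:
  deg(1) = 1
  deg(2) = 1
  deg(3) = 2
  deg(4) = 6
  deg(5) = 2
  deg(6) = 1
  deg(7) = 3

Step 2: Count vertices with odd degree:
  Odd-degree vertices: 1, 2, 6, 7 (4 total)

Step 3: Apply Euler's theorem:
  - Eulerian circuit exists iff graph is connected and all vertices have even degree
  - Eulerian path exists iff graph is connected and has 0 or 2 odd-degree vertices

Graph has 4 odd-degree vertices (need 0 or 2).
Neither Eulerian path nor Eulerian circuit exists.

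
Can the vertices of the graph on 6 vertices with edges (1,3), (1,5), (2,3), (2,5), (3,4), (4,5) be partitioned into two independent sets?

Step 1: Attempt 2-coloring using BFS:
  Start at vertex 1, assign color 0
  Color vertex 3 with color 1 (neighbor of 1)
  Color vertex 5 with color 1 (neighbor of 1)
  Color vertex 2 with color 0 (neighbor of 3)
  Color vertex 4 with color 0 (neighbor of 3)
  Start new component at vertex 6, assign color 0

Step 2: 2-coloring succeeded. No conflicts found.
  Set A (color 0): {1, 2, 4, 6}
  Set B (color 1): {3, 5}

The graph is bipartite with partition {1, 2, 4, 6}, {3, 5}.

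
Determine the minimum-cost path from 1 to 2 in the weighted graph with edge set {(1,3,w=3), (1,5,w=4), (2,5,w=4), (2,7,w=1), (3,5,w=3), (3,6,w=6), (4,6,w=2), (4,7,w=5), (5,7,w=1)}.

Step 1: Build adjacency list with weights:
  1: 3(w=3), 5(w=4)
  2: 5(w=4), 7(w=1)
  3: 1(w=3), 5(w=3), 6(w=6)
  4: 6(w=2), 7(w=5)
  5: 1(w=4), 2(w=4), 3(w=3), 7(w=1)
  6: 3(w=6), 4(w=2)
  7: 2(w=1), 4(w=5), 5(w=1)

Step 2: Apply Dijkstra's algorithm from vertex 1:
  Visit vertex 1 (distance=0)
    Update dist[3] = 3
    Update dist[5] = 4
  Visit vertex 3 (distance=3)
    Update dist[6] = 9
  Visit vertex 5 (distance=4)
    Update dist[2] = 8
    Update dist[7] = 5
  Visit vertex 7 (distance=5)
    Update dist[2] = 6
    Update dist[4] = 10
  Visit vertex 2 (distance=6)

Step 3: Shortest path: 1 -> 5 -> 7 -> 2
Total weight: 4 + 1 + 1 = 6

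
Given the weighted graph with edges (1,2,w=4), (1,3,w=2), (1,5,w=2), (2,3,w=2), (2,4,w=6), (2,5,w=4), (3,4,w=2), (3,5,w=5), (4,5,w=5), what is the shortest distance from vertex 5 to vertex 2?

Step 1: Build adjacency list with weights:
  1: 2(w=4), 3(w=2), 5(w=2)
  2: 1(w=4), 3(w=2), 4(w=6), 5(w=4)
  3: 1(w=2), 2(w=2), 4(w=2), 5(w=5)
  4: 2(w=6), 3(w=2), 5(w=5)
  5: 1(w=2), 2(w=4), 3(w=5), 4(w=5)

Step 2: Apply Dijkstra's algorithm from vertex 5:
  Visit vertex 5 (distance=0)
    Update dist[1] = 2
    Update dist[2] = 4
    Update dist[3] = 5
    Update dist[4] = 5
  Visit vertex 1 (distance=2)
    Update dist[3] = 4
  Visit vertex 2 (distance=4)

Step 3: Shortest path: 5 -> 2
Total weight: 4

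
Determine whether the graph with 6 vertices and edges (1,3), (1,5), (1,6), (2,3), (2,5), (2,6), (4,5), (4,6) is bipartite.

Step 1: Attempt 2-coloring using BFS:
  Start at vertex 1, assign color 0
  Color vertex 3 with color 1 (neighbor of 1)
  Color vertex 5 with color 1 (neighbor of 1)
  Color vertex 6 with color 1 (neighbor of 1)
  Color vertex 2 with color 0 (neighbor of 3)
  Color vertex 4 with color 0 (neighbor of 5)

Step 2: 2-coloring succeeded. No conflicts found.
  Set A (color 0): {1, 2, 4}
  Set B (color 1): {3, 5, 6}

The graph is bipartite with partition {1, 2, 4}, {3, 5, 6}.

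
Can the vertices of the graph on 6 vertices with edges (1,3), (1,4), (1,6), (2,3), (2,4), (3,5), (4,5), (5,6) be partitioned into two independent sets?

Step 1: Attempt 2-coloring using BFS:
  Start at vertex 1, assign color 0
  Color vertex 3 with color 1 (neighbor of 1)
  Color vertex 4 with color 1 (neighbor of 1)
  Color vertex 6 with color 1 (neighbor of 1)
  Color vertex 2 with color 0 (neighbor of 3)
  Color vertex 5 with color 0 (neighbor of 3)

Step 2: 2-coloring succeeded. No conflicts found.
  Set A (color 0): {1, 2, 5}
  Set B (color 1): {3, 4, 6}

The graph is bipartite with partition {1, 2, 5}, {3, 4, 6}.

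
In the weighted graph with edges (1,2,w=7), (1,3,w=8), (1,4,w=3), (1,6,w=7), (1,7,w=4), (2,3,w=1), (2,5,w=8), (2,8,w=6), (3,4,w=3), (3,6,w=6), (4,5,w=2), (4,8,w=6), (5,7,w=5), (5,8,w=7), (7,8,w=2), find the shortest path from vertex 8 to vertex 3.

Step 1: Build adjacency list with weights:
  1: 2(w=7), 3(w=8), 4(w=3), 6(w=7), 7(w=4)
  2: 1(w=7), 3(w=1), 5(w=8), 8(w=6)
  3: 1(w=8), 2(w=1), 4(w=3), 6(w=6)
  4: 1(w=3), 3(w=3), 5(w=2), 8(w=6)
  5: 2(w=8), 4(w=2), 7(w=5), 8(w=7)
  6: 1(w=7), 3(w=6)
  7: 1(w=4), 5(w=5), 8(w=2)
  8: 2(w=6), 4(w=6), 5(w=7), 7(w=2)

Step 2: Apply Dijkstra's algorithm from vertex 8:
  Visit vertex 8 (distance=0)
    Update dist[2] = 6
    Update dist[4] = 6
    Update dist[5] = 7
    Update dist[7] = 2
  Visit vertex 7 (distance=2)
    Update dist[1] = 6
  Visit vertex 1 (distance=6)
    Update dist[3] = 14
    Update dist[6] = 13
  Visit vertex 2 (distance=6)
    Update dist[3] = 7
  Visit vertex 4 (distance=6)
  Visit vertex 3 (distance=7)

Step 3: Shortest path: 8 -> 2 -> 3
Total weight: 6 + 1 = 7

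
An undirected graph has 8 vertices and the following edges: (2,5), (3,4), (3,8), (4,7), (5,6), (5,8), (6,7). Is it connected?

Step 1: Build adjacency list from edges:
  1: (none)
  2: 5
  3: 4, 8
  4: 3, 7
  5: 2, 6, 8
  6: 5, 7
  7: 4, 6
  8: 3, 5

Step 2: Run BFS/DFS from vertex 1:
  Visited: {1}
  Reached 1 of 8 vertices

Step 3: Only 1 of 8 vertices reached. Graph is disconnected.
Connected components: {1}, {2, 3, 4, 5, 6, 7, 8}
Answer: No, the graph is not connected (2 components).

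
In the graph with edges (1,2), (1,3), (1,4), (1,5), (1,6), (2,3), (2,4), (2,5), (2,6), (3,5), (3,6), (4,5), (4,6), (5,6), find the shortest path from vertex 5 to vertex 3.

Step 1: Build adjacency list:
  1: 2, 3, 4, 5, 6
  2: 1, 3, 4, 5, 6
  3: 1, 2, 5, 6
  4: 1, 2, 5, 6
  5: 1, 2, 3, 4, 6
  6: 1, 2, 3, 4, 5

Step 2: BFS from vertex 5 to find shortest path to 3:
  vertex 1 reached at distance 1
  vertex 2 reached at distance 1
  vertex 3 reached at distance 1

Step 3: Shortest path: 5 -> 3
Path length: 1 edge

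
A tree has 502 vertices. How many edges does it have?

A tree on n vertices always has exactly n - 1 edges.
For n = 502: edges = 502 - 1 = 501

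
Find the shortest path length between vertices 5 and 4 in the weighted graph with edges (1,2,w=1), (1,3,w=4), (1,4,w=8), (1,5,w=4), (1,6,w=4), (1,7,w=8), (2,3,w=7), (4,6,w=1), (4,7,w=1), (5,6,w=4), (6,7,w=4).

Step 1: Build adjacency list with weights:
  1: 2(w=1), 3(w=4), 4(w=8), 5(w=4), 6(w=4), 7(w=8)
  2: 1(w=1), 3(w=7)
  3: 1(w=4), 2(w=7)
  4: 1(w=8), 6(w=1), 7(w=1)
  5: 1(w=4), 6(w=4)
  6: 1(w=4), 4(w=1), 5(w=4), 7(w=4)
  7: 1(w=8), 4(w=1), 6(w=4)

Step 2: Apply Dijkstra's algorithm from vertex 5:
  Visit vertex 5 (distance=0)
    Update dist[1] = 4
    Update dist[6] = 4
  Visit vertex 1 (distance=4)
    Update dist[2] = 5
    Update dist[3] = 8
    Update dist[4] = 12
    Update dist[7] = 12
  Visit vertex 6 (distance=4)
    Update dist[4] = 5
    Update dist[7] = 8
  Visit vertex 2 (distance=5)
  Visit vertex 4 (distance=5)
    Update dist[7] = 6

Step 3: Shortest path: 5 -> 6 -> 4
Total weight: 4 + 1 = 5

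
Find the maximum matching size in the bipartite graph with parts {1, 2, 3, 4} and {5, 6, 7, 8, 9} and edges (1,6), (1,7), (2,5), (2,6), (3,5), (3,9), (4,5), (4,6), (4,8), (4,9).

Step 1: List the neighbors of each left vertex:
  1: 6, 7
  2: 5, 6
  3: 5, 9
  4: 5, 6, 8, 9

Step 2: Greedily match left vertices, then look for augmenting paths:
  Match 1 -- 6
  Match 2 -- 5
  Match 3 -- 9
  Match 4 -- 8
  No augmenting path remains.

Step 3: Verify this is maximum:
  Matching size 4 = min(|L|, |R|) = min(4, 5), which is an upper bound, so this matching is maximum.

Maximum matching: {(1,6), (2,5), (3,9), (4,8)}
Size: 4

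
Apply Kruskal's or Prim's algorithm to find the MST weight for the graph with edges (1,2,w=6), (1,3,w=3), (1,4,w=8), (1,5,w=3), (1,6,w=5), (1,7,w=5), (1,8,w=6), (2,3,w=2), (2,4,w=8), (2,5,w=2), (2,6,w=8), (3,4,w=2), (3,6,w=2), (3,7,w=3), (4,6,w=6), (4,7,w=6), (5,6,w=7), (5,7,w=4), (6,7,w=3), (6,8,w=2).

Apply Kruskal's algorithm (sort edges by weight, add if no cycle):

Sorted edges by weight:
  (2,3) w=2
  (2,5) w=2
  (3,4) w=2
  (3,6) w=2
  (6,8) w=2
  (1,3) w=3
  (1,5) w=3
  (3,7) w=3
  (6,7) w=3
  (5,7) w=4
  (1,7) w=5
  (1,6) w=5
  (1,2) w=6
  (1,8) w=6
  (4,6) w=6
  (4,7) w=6
  (5,6) w=7
  (1,4) w=8
  (2,4) w=8
  (2,6) w=8

Add edge (2,3) w=2 -- no cycle. Running total: 2
Add edge (2,5) w=2 -- no cycle. Running total: 4
Add edge (3,4) w=2 -- no cycle. Running total: 6
Add edge (3,6) w=2 -- no cycle. Running total: 8
Add edge (6,8) w=2 -- no cycle. Running total: 10
Add edge (1,3) w=3 -- no cycle. Running total: 13
Skip edge (1,5) w=3 -- would create cycle
Add edge (3,7) w=3 -- no cycle. Running total: 16

MST edges: (2,3,w=2), (2,5,w=2), (3,4,w=2), (3,6,w=2), (6,8,w=2), (1,3,w=3), (3,7,w=3)
Total MST weight: 2 + 2 + 2 + 2 + 2 + 3 + 3 = 16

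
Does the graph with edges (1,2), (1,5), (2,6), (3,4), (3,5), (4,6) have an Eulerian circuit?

Step 1: Find the degree of each vertex:
  deg(1) = 2
  deg(2) = 2
  deg(3) = 2
  deg(4) = 2
  deg(5) = 2
  deg(6) = 2

Step 2: Count vertices with odd degree:
  All vertices have even degree (0 odd-degree vertices)

Step 3: Apply Euler's theorem:
  - Eulerian circuit exists iff graph is connected and all vertices have even degree
  - Eulerian path exists iff graph is connected and has 0 or 2 odd-degree vertices

Graph is connected with 0 odd-degree vertices.
Both Eulerian circuit and Eulerian path exist.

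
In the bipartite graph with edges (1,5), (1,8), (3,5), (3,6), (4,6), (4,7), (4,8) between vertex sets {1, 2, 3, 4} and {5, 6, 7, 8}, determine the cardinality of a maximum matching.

Step 1: List the neighbors of each left vertex:
  1: 5, 8
  2: (none)
  3: 5, 6
  4: 6, 7, 8

Step 2: Greedily match left vertices, then look for augmenting paths:
  Match 1 -- 5
  Match 3 -- 6
  Match 4 -- 7
  No augmenting path remains.

Step 3: Verify this is maximum:
  Matching has size 3. The vertex set {1, 3, 4} covers every edge and has size 3; any matching has at most one edge per cover vertex, so 3 is maximum (König's theorem).

Maximum matching: {(1,5), (3,6), (4,7)}
Size: 3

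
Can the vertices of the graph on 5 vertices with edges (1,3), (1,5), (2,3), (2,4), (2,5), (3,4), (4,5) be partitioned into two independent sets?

Step 1: Attempt 2-coloring using BFS:
  Start at vertex 1, assign color 0
  Color vertex 3 with color 1 (neighbor of 1)
  Color vertex 5 with color 1 (neighbor of 1)
  Color vertex 2 with color 0 (neighbor of 3)
  Color vertex 4 with color 0 (neighbor of 3)

Step 2: Conflict found! Vertices 2 and 4 are adjacent but have the same color.
This means the graph contains an odd cycle.

The graph is NOT bipartite.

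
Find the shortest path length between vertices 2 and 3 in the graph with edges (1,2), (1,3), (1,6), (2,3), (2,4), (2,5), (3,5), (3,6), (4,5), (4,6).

Step 1: Build adjacency list:
  1: 2, 3, 6
  2: 1, 3, 4, 5
  3: 1, 2, 5, 6
  4: 2, 5, 6
  5: 2, 3, 4
  6: 1, 3, 4

Step 2: BFS from vertex 2 to find shortest path to 3:
  vertex 1 reached at distance 1
  vertex 3 reached at distance 1

Step 3: Shortest path: 2 -> 3
Path length: 1 edge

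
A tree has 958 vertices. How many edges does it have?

A tree on n vertices always has exactly n - 1 edges.
For n = 958: edges = 958 - 1 = 957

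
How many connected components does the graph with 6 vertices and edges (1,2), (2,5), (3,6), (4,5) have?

Step 1: Build adjacency list from edges:
  1: 2
  2: 1, 5
  3: 6
  4: 5
  5: 2, 4
  6: 3

Step 2: Run BFS/DFS from vertex 1:
  Visited: {1, 2, 5, 4}
  Reached 4 of 6 vertices

Step 3: Only 4 of 6 vertices reached. Graph is disconnected.
Connected components: {1, 2, 4, 5}, {3, 6}
Number of connected components: 2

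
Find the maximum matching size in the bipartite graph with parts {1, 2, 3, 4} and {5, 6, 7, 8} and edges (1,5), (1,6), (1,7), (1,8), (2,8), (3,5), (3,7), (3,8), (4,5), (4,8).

Step 1: List the neighbors of each left vertex:
  1: 5, 6, 7, 8
  2: 8
  3: 5, 7, 8
  4: 5, 8

Step 2: Greedily match left vertices, then look for augmenting paths:
  Match 1 -- 6
  Match 2 -- 8
  Match 3 -- 7
  Match 4 -- 5
  No augmenting path remains.

Step 3: Verify this is maximum:
  Matching size 4 = min(|L|, |R|) = min(4, 4), which is an upper bound, so this matching is maximum.

Maximum matching: {(1,6), (2,8), (3,7), (4,5)}
Size: 4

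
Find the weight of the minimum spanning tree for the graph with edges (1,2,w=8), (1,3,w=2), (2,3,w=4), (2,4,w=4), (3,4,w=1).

Apply Kruskal's algorithm (sort edges by weight, add if no cycle):

Sorted edges by weight:
  (3,4) w=1
  (1,3) w=2
  (2,4) w=4
  (2,3) w=4
  (1,2) w=8

Add edge (3,4) w=1 -- no cycle. Running total: 1
Add edge (1,3) w=2 -- no cycle. Running total: 3
Add edge (2,4) w=4 -- no cycle. Running total: 7

MST edges: (3,4,w=1), (1,3,w=2), (2,4,w=4)
Total MST weight: 1 + 2 + 4 = 7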